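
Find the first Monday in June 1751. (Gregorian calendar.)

June 1, 1751 is a Tuesday.
The first Monday is therefore June 7 (6 days later).

June 7, 1751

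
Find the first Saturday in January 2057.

January 6, 2057

January 1, 2057 is a Monday.
The first Saturday is therefore January 6 (5 days later).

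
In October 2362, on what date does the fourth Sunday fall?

October 28, 2362

October 1, 2362 is a Monday.
The first Sunday is therefore October 7 (6 days later).
The fourth Sunday is 7 + 3×7 = October 28.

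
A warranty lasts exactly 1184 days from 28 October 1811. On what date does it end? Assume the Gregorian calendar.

+366 (one year; includes Feb 29, 1812) → Oct 28, 1812 (818 left).
+365 (one year) → Oct 28, 1813 (453 left).
+365 (one year) → Oct 28, 1814 (88 left).
Oct has 31 days: +4 → Nov 1, 1814 (84 left).
Nov has 30 days: +30 → Dec 1, 1814 (54 left).
Dec has 31 days: +31 → Jan 1, 1815 (23 left).
+23 → Jan 24, 1815.

January 24, 1815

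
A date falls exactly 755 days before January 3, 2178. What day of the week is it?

Sunday

Jan 3, 2178 is a Saturday.
755 mod 7 = 6, so 755 days before a Saturday is Saturday − 6 = Sunday.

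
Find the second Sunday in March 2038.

March 14, 2038

March 1, 2038 is a Monday.
The first Sunday is therefore March 7 (6 days later).
The second Sunday is 7 + 1×7 = March 14.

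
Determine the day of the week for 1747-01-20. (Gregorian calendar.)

Friday

Doomsday rule: the anchor day for the 1700s is Sunday. For year 47: 47÷12 = 3 r 11, and 11÷4 = 2, so 3+11+2 = 16.
Sunday + 16 ≡ Tuesday — that's 1747's doomsday.
In January the doomsday date is Jan 3 (1747 is not a leap year).
Jan 20 is 17 days after Jan 3; 17 mod 7 = 3, so Tuesday + 3 = Friday.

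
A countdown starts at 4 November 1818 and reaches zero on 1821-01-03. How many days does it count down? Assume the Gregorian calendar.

791

Nov 4, 1818 → Nov 4, 1819: 365 days.
Nov 4, 1819 → Nov 4, 1820: 366 days (Feb 29, 1820 is in that span).
Nov 4, 1820 → Dec 4, 1820: 30 days (November has 30).
Dec 4, 1820 → Jan 3, 1821: 30 days.
Total: 791 days.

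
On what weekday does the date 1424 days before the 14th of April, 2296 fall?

First find the weekday of Apr 14, 2296. Doomsday rule: the anchor day for the 2200s is Friday. For year 96: 96÷12 = 8 r 0, and 0÷4 = 0, so 8+0+0 = 8.
Friday + 8 ≡ Saturday — that's 2296's doomsday.
In April the doomsday date is Apr 4.
Apr 14 is 10 days after Apr 4; 10 mod 7 = 3, so Saturday + 3 = Tuesday.
1424 mod 7 = 3, so 1424 days before a Tuesday is Tuesday − 3 = Saturday.

Saturday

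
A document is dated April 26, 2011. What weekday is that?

Tuesday

Doomsday rule: the anchor day for the 2000s is Tuesday. For year 11: 11÷12 = 0 r 11, and 11÷4 = 2, so 0+11+2 = 13.
Tuesday + 13 ≡ Monday — that's 2011's doomsday.
In April the doomsday date is Apr 4.
Apr 26 is 22 days after Apr 4; 22 mod 7 = 1, so Monday + 1 = Tuesday.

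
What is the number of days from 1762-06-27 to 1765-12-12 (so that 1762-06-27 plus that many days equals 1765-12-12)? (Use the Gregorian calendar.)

1264

Jun 27, 1762 → Jun 27, 1763: 365 days.
Jun 27, 1763 → Jun 27, 1764: 366 days (Feb 29, 1764 is in that span).
Jun 27, 1764 → Jun 27, 1765: 365 days.
Jun 27, 1765 → Jul 27, 1765: 30 days (June has 30).
Jul 27, 1765 → Aug 27, 1765: 31 days (July has 31).
Aug 27, 1765 → Sep 27, 1765: 31 days (August has 31).
Sep 27, 1765 → Oct 27, 1765: 30 days (September has 30).
Oct 27, 1765 → Nov 27, 1765: 31 days (October has 31).
Nov 27, 1765 → Dec 12, 1765: 15 days.
Total: 1264 days.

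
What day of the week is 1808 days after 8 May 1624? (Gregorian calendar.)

May 8, 1624 is a Wednesday.
1808 mod 7 = 2, so 1808 days after a Wednesday is Wednesday + 2 = Friday.

Friday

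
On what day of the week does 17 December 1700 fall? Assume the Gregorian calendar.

Doomsday rule: the anchor day for the 1700s is Sunday. For year 00: 0÷12 = 0 r 0, and 0÷4 = 0, so 0+0+0 = 0.
Sunday + 0 ≡ Sunday — that's 1700's doomsday.
In December the doomsday date is Dec 12.
Dec 17 is 5 days after Dec 12; 5 mod 7 = 5, so Sunday + 5 = Friday.

Friday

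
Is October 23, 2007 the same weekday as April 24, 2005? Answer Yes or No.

From Apr 24, 2005 to Oct 23, 2007 is 912 days.
912 mod 7 = 2, so they are different weekdays.
(Apr 24, 2005 is a Sunday; Oct 23, 2007 is a Tuesday.)

No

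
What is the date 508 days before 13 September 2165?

−365 (one year) → Sep 13, 2164 (143 left).
−13 → Aug 31, 2164 (end of Aug, 31 days; 130 left).
−31 → Jul 31, 2164 (end of Jul, 31 days; 99 left).
−31 → Jun 30, 2164 (end of Jun, 30 days; 68 left).
−30 → May 31, 2164 (end of May, 31 days; 38 left).
−31 → Apr 30, 2164 (end of Apr, 30 days; 7 left).
−7 → Apr 23, 2164.

April 23, 2164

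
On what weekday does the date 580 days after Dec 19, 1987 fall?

Friday

Dec 19, 1987 is a Saturday.
580 mod 7 = 6, so 580 days after a Saturday is Saturday + 6 = Friday.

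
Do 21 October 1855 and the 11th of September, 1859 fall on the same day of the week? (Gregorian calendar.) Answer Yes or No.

From Oct 21, 1855 to Sep 11, 1859 is 1421 days.
1421 mod 7 = 0, so they are the same weekday.
(Oct 21, 1855 is a Sunday; Sep 11, 1859 is a Sunday.)

Yes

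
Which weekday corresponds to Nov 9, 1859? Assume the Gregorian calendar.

Wednesday

Doomsday rule: the anchor day for the 1800s is Friday. For year 59: 59÷12 = 4 r 11, and 11÷4 = 2, so 4+11+2 = 17.
Friday + 17 ≡ Monday — that's 1859's doomsday.
In November the doomsday date is Nov 7.
Nov 9 is 2 days after Nov 7; 2 mod 7 = 2, so Monday + 2 = Wednesday.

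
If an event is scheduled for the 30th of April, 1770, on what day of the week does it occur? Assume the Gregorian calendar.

Monday

Doomsday rule: the anchor day for the 1700s is Sunday. For year 70: 70÷12 = 5 r 10, and 10÷4 = 2, so 5+10+2 = 17.
Sunday + 17 ≡ Wednesday — that's 1770's doomsday.
In April the doomsday date is Apr 4.
Apr 30 is 26 days after Apr 4; 26 mod 7 = 5, so Wednesday + 5 = Monday.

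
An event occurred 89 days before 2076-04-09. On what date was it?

January 11, 2076

−9 → Mar 31, 2076 (end of Mar, 31 days; 80 left).
−31 → Feb 29, 2076 (end of Feb, 29 days; 49 left).
−29 → Jan 31, 2076 (end of Jan, 31 days; 20 left).
−20 → Jan 11, 2076.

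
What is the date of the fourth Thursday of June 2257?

June 25, 2257

June 1, 2257 is a Monday.
The first Thursday is therefore June 4 (3 days later).
The fourth Thursday is 4 + 3×7 = June 25.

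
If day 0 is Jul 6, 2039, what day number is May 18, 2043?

Jul 6, 2039 → Jul 6, 2040: 366 days (Feb 29, 2040 is in that span).
Jul 6, 2040 → Jul 6, 2041: 365 days.
Jul 6, 2041 → Jul 6, 2042: 365 days.
Jul 6, 2042 → Aug 6, 2042: 31 days (July has 31).
Aug 6, 2042 → Sep 6, 2042: 31 days (August has 31).
Sep 6, 2042 → Oct 6, 2042: 30 days (September has 30).
Oct 6, 2042 → Nov 6, 2042: 31 days (October has 31).
Nov 6, 2042 → Dec 6, 2042: 30 days (November has 30).
Dec 6, 2042 → Jan 6, 2043: 31 days (December has 31).
Jan 6, 2043 → Feb 6, 2043: 31 days (January has 31).
Feb 6, 2043 → Mar 6, 2043: 28 days (February has 28).
Mar 6, 2043 → Apr 6, 2043: 31 days (March has 31).
Apr 6, 2043 → May 6, 2043: 30 days (April has 30).
May 6, 2043 → May 18, 2043: 12 days.
Total: 1412 days.

1412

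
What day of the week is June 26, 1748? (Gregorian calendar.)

Wednesday

Doomsday rule: the anchor day for the 1700s is Sunday. For year 48: 48÷12 = 4 r 0, and 0÷4 = 0, so 4+0+0 = 4.
Sunday + 4 ≡ Thursday — that's 1748's doomsday.
In June the doomsday date is Jun 6.
Jun 26 is 20 days after Jun 6; 20 mod 7 = 6, so Thursday + 6 = Wednesday.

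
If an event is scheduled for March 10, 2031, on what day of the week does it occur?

Monday

Doomsday rule: the anchor day for the 2000s is Tuesday. For year 31: 31÷12 = 2 r 7, and 7÷4 = 1, so 2+7+1 = 10.
Tuesday + 10 ≡ Friday — that's 2031's doomsday.
In March the doomsday date is Mar 14.
Mar 10 is 4 days before Mar 14; 4 mod 7 = 4, so Friday − 4 = Monday.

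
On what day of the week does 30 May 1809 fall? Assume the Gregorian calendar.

Tuesday

Doomsday rule: the anchor day for the 1800s is Friday. For year 09: 9÷12 = 0 r 9, and 9÷4 = 2, so 0+9+2 = 11.
Friday + 11 ≡ Tuesday — that's 1809's doomsday.
In May the doomsday date is May 9.
May 30 is 21 days after May 9; 21 mod 7 = 0, so Tuesday + 0 = Tuesday.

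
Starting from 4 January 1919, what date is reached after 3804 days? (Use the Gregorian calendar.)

June 4, 1929

+365 (one year) → Jan 4, 1920 (3439 left).
+366 (one year; includes Feb 29, 1920) → Jan 4, 1921 (3073 left).
+365 (one year) → Jan 4, 1922 (2708 left).
+365 (one year) → Jan 4, 1923 (2343 left).
+365 (one year) → Jan 4, 1924 (1978 left).
+366 (one year; includes Feb 29, 1924) → Jan 4, 1925 (1612 left).
+365 (one year) → Jan 4, 1926 (1247 left).
+365 (one year) → Jan 4, 1927 (882 left).
+365 (one year) → Jan 4, 1928 (517 left).
+366 (one year; includes Feb 29, 1928) → Jan 4, 1929 (151 left).
Jan has 31 days: +28 → Feb 1, 1929 (123 left).
Feb has 28 days: +28 → Mar 1, 1929 (95 left).
Mar has 31 days: +31 → Apr 1, 1929 (64 left).
Apr has 30 days: +30 → May 1, 1929 (34 left).
May has 31 days: +31 → Jun 1, 1929 (3 left).
+3 → Jun 4, 1929.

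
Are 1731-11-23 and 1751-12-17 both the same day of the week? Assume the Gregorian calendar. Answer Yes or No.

From Nov 23, 1731 to Dec 17, 1751 is 7329 days.
7329 mod 7 = 0, so they are the same weekday.
(Nov 23, 1731 is a Friday; Dec 17, 1751 is a Friday.)

Yes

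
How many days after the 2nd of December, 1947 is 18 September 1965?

6500

Dec 2, 1947 → Dec 2, 1948: 366 days (Feb 29, 1948 is in that span).
Dec 2, 1948 → Dec 2, 1949: 365 days.
Dec 2, 1949 → Dec 2, 1950: 365 days.
Dec 2, 1950 → Dec 2, 1951: 365 days.
Dec 2, 1951 → Dec 2, 1952: 366 days (Feb 29, 1952 is in that span).
Dec 2, 1952 → Dec 2, 1953: 365 days.
Dec 2, 1953 → Dec 2, 1954: 365 days.
Dec 2, 1954 → Dec 2, 1955: 365 days.
Dec 2, 1955 → Dec 2, 1956: 366 days (Feb 29, 1956 is in that span).
Dec 2, 1956 → Dec 2, 1957: 365 days.
Dec 2, 1957 → Dec 2, 1958: 365 days.
Dec 2, 1958 → Dec 2, 1959: 365 days.
Dec 2, 1959 → Dec 2, 1960: 366 days (Feb 29, 1960 is in that span).
Dec 2, 1960 → Dec 2, 1961: 365 days.
Dec 2, 1961 → Dec 2, 1962: 365 days.
Dec 2, 1962 → Dec 2, 1963: 365 days.
Dec 2, 1963 → Dec 2, 1964: 366 days (Feb 29, 1964 is in that span).
Dec 2, 1964 → Jan 2, 1965: 31 days (December has 31).
Jan 2, 1965 → Feb 2, 1965: 31 days (January has 31).
Feb 2, 1965 → Mar 2, 1965: 28 days (February has 28).
Mar 2, 1965 → Apr 2, 1965: 31 days (March has 31).
Apr 2, 1965 → May 2, 1965: 30 days (April has 30).
May 2, 1965 → Jun 2, 1965: 31 days (May has 31).
Jun 2, 1965 → Jul 2, 1965: 30 days (June has 30).
Jul 2, 1965 → Aug 2, 1965: 31 days (July has 31).
Aug 2, 1965 → Sep 2, 1965: 31 days (August has 31).
Sep 2, 1965 → Sep 18, 1965: 16 days.
Total: 6500 days.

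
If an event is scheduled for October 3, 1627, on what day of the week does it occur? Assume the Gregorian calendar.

Doomsday rule: the anchor day for the 1600s is Tuesday. For year 27: 27÷12 = 2 r 3, and 3÷4 = 0, so 2+3+0 = 5.
Tuesday + 5 ≡ Sunday — that's 1627's doomsday.
In October the doomsday date is Oct 10.
Oct 3 is 7 days before Oct 10; 7 mod 7 = 0, so Sunday − 0 = Sunday.

Sunday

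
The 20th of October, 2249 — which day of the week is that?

Doomsday rule: the anchor day for the 2200s is Friday. For year 49: 49÷12 = 4 r 1, and 1÷4 = 0, so 4+1+0 = 5.
Friday + 5 ≡ Wednesday — that's 2249's doomsday.
In October the doomsday date is Oct 10.
Oct 20 is 10 days after Oct 10; 10 mod 7 = 3, so Wednesday + 3 = Saturday.

Saturday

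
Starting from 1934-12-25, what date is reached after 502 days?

+365 (one year) → Dec 25, 1935 (137 left).
Dec has 31 days: +7 → Jan 1, 1936 (130 left).
Jan has 31 days: +31 → Feb 1, 1936 (99 left).
Feb has 29 days: +29 → Mar 1, 1936 (70 left).
Mar has 31 days: +31 → Apr 1, 1936 (39 left).
Apr has 30 days: +30 → May 1, 1936 (9 left).
+9 → May 10, 1936.

May 10, 1936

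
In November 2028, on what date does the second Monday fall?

November 1, 2028 is a Wednesday.
The first Monday is therefore November 6 (5 days later).
The second Monday is 6 + 1×7 = November 13.

November 13, 2028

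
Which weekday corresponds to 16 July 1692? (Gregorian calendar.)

Doomsday rule: the anchor day for the 1600s is Tuesday. For year 92: 92÷12 = 7 r 8, and 8÷4 = 2, so 7+8+2 = 17.
Tuesday + 17 ≡ Friday — that's 1692's doomsday.
In July the doomsday date is Jul 11.
Jul 16 is 5 days after Jul 11; 5 mod 7 = 5, so Friday + 5 = Wednesday.

Wednesday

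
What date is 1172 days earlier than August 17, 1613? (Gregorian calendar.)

June 2, 1610

−365 (one year) → Aug 17, 1612 (807 left).
−366 (one year; includes Feb 29, 1612) → Aug 17, 1611 (441 left).
−365 (one year) → Aug 17, 1610 (76 left).
−17 → Jul 31, 1610 (end of Jul, 31 days; 59 left).
−31 → Jun 30, 1610 (end of Jun, 30 days; 28 left).
−28 → Jun 2, 1610.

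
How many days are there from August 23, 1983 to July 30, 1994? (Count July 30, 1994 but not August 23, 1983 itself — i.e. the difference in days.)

Aug 23, 1983 → Aug 23, 1984: 366 days (Feb 29, 1984 is in that span).
Aug 23, 1984 → Aug 23, 1985: 365 days.
Aug 23, 1985 → Aug 23, 1986: 365 days.
Aug 23, 1986 → Aug 23, 1987: 365 days.
Aug 23, 1987 → Aug 23, 1988: 366 days (Feb 29, 1988 is in that span).
Aug 23, 1988 → Aug 23, 1989: 365 days.
Aug 23, 1989 → Aug 23, 1990: 365 days.
Aug 23, 1990 → Aug 23, 1991: 365 days.
Aug 23, 1991 → Aug 23, 1992: 366 days (Feb 29, 1992 is in that span).
Aug 23, 1992 → Aug 23, 1993: 365 days.
Aug 23, 1993 → Sep 23, 1993: 31 days (August has 31).
Sep 23, 1993 → Oct 23, 1993: 30 days (September has 30).
Oct 23, 1993 → Nov 23, 1993: 31 days (October has 31).
Nov 23, 1993 → Dec 23, 1993: 30 days (November has 30).
Dec 23, 1993 → Jan 23, 1994: 31 days (December has 31).
Jan 23, 1994 → Feb 23, 1994: 31 days (January has 31).
Feb 23, 1994 → Mar 23, 1994: 28 days (February has 28).
Mar 23, 1994 → Apr 23, 1994: 31 days (March has 31).
Apr 23, 1994 → May 23, 1994: 30 days (April has 30).
May 23, 1994 → Jun 23, 1994: 31 days (May has 31).
Jun 23, 1994 → Jul 23, 1994: 30 days (June has 30).
Jul 23, 1994 → Jul 30, 1994: 7 days.
Total: 3994 days.

3994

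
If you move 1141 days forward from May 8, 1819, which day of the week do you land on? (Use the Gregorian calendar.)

May 8, 1819 is a Saturday.
1141 mod 7 = 0, so 1141 days after a Saturday is Saturday + 0 = Saturday.

Saturday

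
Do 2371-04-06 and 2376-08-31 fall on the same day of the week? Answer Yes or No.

From Apr 6, 2371 to Aug 31, 2376 is 1974 days.
1974 mod 7 = 0, so they are the same weekday.
(Apr 6, 2371 is a Tuesday; Aug 31, 2376 is a Tuesday.)

Yes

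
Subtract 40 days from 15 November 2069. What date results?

−15 → Oct 31, 2069 (end of Oct, 31 days; 25 left).
−25 → Oct 6, 2069.

October 6, 2069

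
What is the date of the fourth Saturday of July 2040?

July 28, 2040

July 1, 2040 is a Sunday.
The first Saturday is therefore July 7 (6 days later).
The fourth Saturday is 7 + 3×7 = July 28.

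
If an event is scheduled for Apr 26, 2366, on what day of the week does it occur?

Tuesday

Doomsday rule: the anchor day for the 2300s is Wednesday. For year 66: 66÷12 = 5 r 6, and 6÷4 = 1, so 5+6+1 = 12.
Wednesday + 12 ≡ Monday — that's 2366's doomsday.
In April the doomsday date is Apr 4.
Apr 26 is 22 days after Apr 4; 22 mod 7 = 1, so Monday + 1 = Tuesday.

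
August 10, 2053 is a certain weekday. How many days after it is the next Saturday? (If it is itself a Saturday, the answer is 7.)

Aug 10, 2053 is a Sunday.
From Sunday to the next Saturday is 6 days.

6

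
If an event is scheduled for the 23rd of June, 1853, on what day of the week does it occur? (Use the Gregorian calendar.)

Doomsday rule: the anchor day for the 1800s is Friday. For year 53: 53÷12 = 4 r 5, and 5÷4 = 1, so 4+5+1 = 10.
Friday + 10 ≡ Monday — that's 1853's doomsday.
In June the doomsday date is Jun 6.
Jun 23 is 17 days after Jun 6; 17 mod 7 = 3, so Monday + 3 = Thursday.

Thursday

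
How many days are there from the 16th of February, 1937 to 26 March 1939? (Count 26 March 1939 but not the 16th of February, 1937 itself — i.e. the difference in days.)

768

Feb 16, 1937 → Feb 16, 1938: 365 days.
Feb 16, 1938 → Feb 16, 1939: 365 days.
Feb 16, 1939 → Mar 16, 1939: 28 days (February has 28).
Mar 16, 1939 → Mar 26, 1939: 10 days.
Total: 768 days.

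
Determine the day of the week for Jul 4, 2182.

Thursday

Doomsday rule: the anchor day for the 2100s is Sunday. For year 82: 82÷12 = 6 r 10, and 10÷4 = 2, so 6+10+2 = 18.
Sunday + 18 ≡ Thursday — that's 2182's doomsday.
In July the doomsday date is Jul 11.
Jul 4 is 7 days before Jul 11; 7 mod 7 = 0, so Thursday − 0 = Thursday.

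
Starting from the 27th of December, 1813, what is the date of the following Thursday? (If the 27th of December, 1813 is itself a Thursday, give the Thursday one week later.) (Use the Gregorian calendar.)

Dec 27, 1813 is a Monday.
From Monday to the next Thursday is 3 days.
Dec 27, 1813 + 3 = Dec 30, 1813.

December 30, 1813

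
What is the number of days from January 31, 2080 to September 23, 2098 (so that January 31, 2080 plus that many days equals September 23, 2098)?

Jan 31, 2080 → Jan 31, 2081: 366 days (Feb 29, 2080 is in that span).
Jan 31, 2081 → Jan 31, 2082: 365 days.
Jan 31, 2082 → Jan 31, 2083: 365 days.
Jan 31, 2083 → Jan 31, 2084: 365 days.
Jan 31, 2084 → Jan 31, 2085: 366 days (Feb 29, 2084 is in that span).
Jan 31, 2085 → Jan 31, 2086: 365 days.
Jan 31, 2086 → Jan 31, 2087: 365 days.
Jan 31, 2087 → Jan 31, 2088: 365 days.
Jan 31, 2088 → Jan 31, 2089: 366 days (Feb 29, 2088 is in that span).
Jan 31, 2089 → Jan 31, 2090: 365 days.
Jan 31, 2090 → Jan 31, 2091: 365 days.
Jan 31, 2091 → Jan 31, 2092: 365 days.
Jan 31, 2092 → Jan 31, 2093: 366 days (Feb 29, 2092 is in that span).
Jan 31, 2093 → Jan 31, 2094: 365 days.
Jan 31, 2094 → Jan 31, 2095: 365 days.
Jan 31, 2095 → Jan 31, 2096: 365 days.
Jan 31, 2096 → Jan 31, 2097: 366 days (Feb 29, 2096 is in that span).
Jan 31, 2097 → Jan 31, 2098: 365 days.
Jan 31, 2098 → Feb 28, 2098: 28 days (January has 31).
Feb 28, 2098 → Mar 28, 2098: 28 days (February has 28).
Mar 28, 2098 → Apr 28, 2098: 31 days (March has 31).
Apr 28, 2098 → May 28, 2098: 30 days (April has 30).
May 28, 2098 → Jun 28, 2098: 31 days (May has 31).
Jun 28, 2098 → Jul 28, 2098: 30 days (June has 30).
Jul 28, 2098 → Aug 28, 2098: 31 days (July has 31).
Aug 28, 2098 → Sep 23, 2098: 26 days.
Total: 6810 days.

6810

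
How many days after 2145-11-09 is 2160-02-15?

Nov 9, 2145 → Nov 9, 2146: 365 days.
Nov 9, 2146 → Nov 9, 2147: 365 days.
Nov 9, 2147 → Nov 9, 2148: 366 days (Feb 29, 2148 is in that span).
Nov 9, 2148 → Nov 9, 2149: 365 days.
Nov 9, 2149 → Nov 9, 2150: 365 days.
Nov 9, 2150 → Nov 9, 2151: 365 days.
Nov 9, 2151 → Nov 9, 2152: 366 days (Feb 29, 2152 is in that span).
Nov 9, 2152 → Nov 9, 2153: 365 days.
Nov 9, 2153 → Nov 9, 2154: 365 days.
Nov 9, 2154 → Nov 9, 2155: 365 days.
Nov 9, 2155 → Nov 9, 2156: 366 days (Feb 29, 2156 is in that span).
Nov 9, 2156 → Nov 9, 2157: 365 days.
Nov 9, 2157 → Nov 9, 2158: 365 days.
Nov 9, 2158 → Nov 9, 2159: 365 days.
Nov 9, 2159 → Dec 9, 2159: 30 days (November has 30).
Dec 9, 2159 → Jan 9, 2160: 31 days (December has 31).
Jan 9, 2160 → Feb 9, 2160: 31 days (January has 31).
Feb 9, 2160 → Feb 15, 2160: 6 days.
Total: 5211 days.

5211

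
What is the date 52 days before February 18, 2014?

−18 → Jan 31, 2014 (end of Jan, 31 days; 34 left).
−31 → Dec 31, 2013 (end of Dec, 31 days; 3 left).
−3 → Dec 28, 2013.

December 28, 2013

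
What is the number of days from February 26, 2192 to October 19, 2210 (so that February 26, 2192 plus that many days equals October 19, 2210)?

Feb 26, 2192 → Feb 26, 2193: 366 days (Feb 29, 2192 is in that span).
Feb 26, 2193 → Feb 26, 2194: 365 days.
Feb 26, 2194 → Feb 26, 2195: 365 days.
Feb 26, 2195 → Feb 26, 2196: 365 days.
Feb 26, 2196 → Feb 26, 2197: 366 days (Feb 29, 2196 is in that span).
Feb 26, 2197 → Feb 26, 2198: 365 days.
Feb 26, 2198 → Feb 26, 2199: 365 days.
Feb 26, 2199 → Feb 26, 2200: 365 days.
Feb 26, 2200 → Feb 26, 2201: 365 days.
Feb 26, 2201 → Feb 26, 2202: 365 days.
Feb 26, 2202 → Feb 26, 2203: 365 days.
Feb 26, 2203 → Feb 26, 2204: 365 days.
Feb 26, 2204 → Feb 26, 2205: 366 days (Feb 29, 2204 is in that span).
Feb 26, 2205 → Feb 26, 2206: 365 days.
Feb 26, 2206 → Feb 26, 2207: 365 days.
Feb 26, 2207 → Feb 26, 2208: 365 days.
Feb 26, 2208 → Feb 26, 2209: 366 days (Feb 29, 2208 is in that span).
Feb 26, 2209 → Feb 26, 2210: 365 days.
Feb 26, 2210 → Mar 26, 2210: 28 days (February has 28).
Mar 26, 2210 → Apr 26, 2210: 31 days (March has 31).
Apr 26, 2210 → May 26, 2210: 30 days (April has 30).
May 26, 2210 → Jun 26, 2210: 31 days (May has 31).
Jun 26, 2210 → Jul 26, 2210: 30 days (June has 30).
Jul 26, 2210 → Aug 26, 2210: 31 days (July has 31).
Aug 26, 2210 → Sep 26, 2210: 31 days (August has 31).
Sep 26, 2210 → Oct 19, 2210: 23 days.
Total: 6809 days.

6809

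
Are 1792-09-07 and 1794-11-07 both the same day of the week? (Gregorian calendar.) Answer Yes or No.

Yes

From Sep 7, 1792 to Nov 7, 1794 is 791 days.
791 mod 7 = 0, so they are the same weekday.
(Sep 7, 1792 is a Friday; Nov 7, 1794 is a Friday.)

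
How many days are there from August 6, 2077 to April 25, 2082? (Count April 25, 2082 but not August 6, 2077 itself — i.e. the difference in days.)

Aug 6, 2077 → Aug 6, 2078: 365 days.
Aug 6, 2078 → Aug 6, 2079: 365 days.
Aug 6, 2079 → Aug 6, 2080: 366 days (Feb 29, 2080 is in that span).
Aug 6, 2080 → Aug 6, 2081: 365 days.
Aug 6, 2081 → Sep 6, 2081: 31 days (August has 31).
Sep 6, 2081 → Oct 6, 2081: 30 days (September has 30).
Oct 6, 2081 → Nov 6, 2081: 31 days (October has 31).
Nov 6, 2081 → Dec 6, 2081: 30 days (November has 30).
Dec 6, 2081 → Jan 6, 2082: 31 days (December has 31).
Jan 6, 2082 → Feb 6, 2082: 31 days (January has 31).
Feb 6, 2082 → Mar 6, 2082: 28 days (February has 28).
Mar 6, 2082 → Apr 6, 2082: 31 days (March has 31).
Apr 6, 2082 → Apr 25, 2082: 19 days.
Total: 1723 days.

1723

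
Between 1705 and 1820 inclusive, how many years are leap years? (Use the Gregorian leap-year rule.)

28

Multiples of 4 in [1705,1820]: 29.
Of those, multiples of 100: 1 (not leap unless ÷400).
Multiples of 400: 0.
Leap years = 29 − 1 + 0 = 28.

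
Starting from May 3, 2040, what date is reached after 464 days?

August 10, 2041

+365 (one year) → May 3, 2041 (99 left).
May has 31 days: +29 → Jun 1, 2041 (70 left).
Jun has 30 days: +30 → Jul 1, 2041 (40 left).
Jul has 31 days: +31 → Aug 1, 2041 (9 left).
+9 → Aug 10, 2041.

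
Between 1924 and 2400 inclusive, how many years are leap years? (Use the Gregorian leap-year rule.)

Multiples of 4 in [1924,2400]: 120.
Of those, multiples of 100: 5 (not leap unless ÷400).
Multiples of 400: 2.
Leap years = 120 − 5 + 2 = 117.

117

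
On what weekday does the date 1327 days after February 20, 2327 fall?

Thursday

First find the weekday of Feb 20, 2327. Doomsday rule: the anchor day for the 2300s is Wednesday. For year 27: 27÷12 = 2 r 3, and 3÷4 = 0, so 2+3+0 = 5.
Wednesday + 5 ≡ Monday — that's 2327's doomsday.
In February the doomsday date is Feb 28 (2327 is not a leap year).
Feb 20 is 8 days before Feb 28; 8 mod 7 = 1, so Monday − 1 = Sunday.
1327 mod 7 = 4, so 1327 days after a Sunday is Sunday + 4 = Thursday.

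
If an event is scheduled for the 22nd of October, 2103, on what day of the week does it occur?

Monday

January 1, 2103 is a Monday.
Jan 1, 2103 → Feb 1, 2103: 31 days (January has 31).
Feb 1, 2103 → Mar 1, 2103: 28 days (February has 28).
Mar 1, 2103 → Apr 1, 2103: 31 days (March has 31).
Apr 1, 2103 → May 1, 2103: 30 days (April has 30).
May 1, 2103 → Jun 1, 2103: 31 days (May has 31).
Jun 1, 2103 → Jul 1, 2103: 30 days (June has 30).
Jul 1, 2103 → Aug 1, 2103: 31 days (July has 31).
Aug 1, 2103 → Sep 1, 2103: 31 days (August has 31).
Sep 1, 2103 → Oct 1, 2103: 30 days (September has 30).
Oct 1, 2103 → Oct 22, 2103: 21 days.
Total: 294 days.
294 mod 7 = 0, so Monday + 0 = Monday.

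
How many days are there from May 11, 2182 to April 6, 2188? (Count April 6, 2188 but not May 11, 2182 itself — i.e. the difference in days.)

May 11, 2182 → May 11, 2183: 365 days.
May 11, 2183 → May 11, 2184: 366 days (Feb 29, 2184 is in that span).
May 11, 2184 → May 11, 2185: 365 days.
May 11, 2185 → May 11, 2186: 365 days.
May 11, 2186 → May 11, 2187: 365 days.
May 11, 2187 → Jun 11, 2187: 31 days (May has 31).
Jun 11, 2187 → Jul 11, 2187: 30 days (June has 30).
Jul 11, 2187 → Aug 11, 2187: 31 days (July has 31).
Aug 11, 2187 → Sep 11, 2187: 31 days (August has 31).
Sep 11, 2187 → Oct 11, 2187: 30 days (September has 30).
Oct 11, 2187 → Nov 11, 2187: 31 days (October has 31).
Nov 11, 2187 → Dec 11, 2187: 30 days (November has 30).
Dec 11, 2187 → Jan 11, 2188: 31 days (December has 31).
Jan 11, 2188 → Feb 11, 2188: 31 days (January has 31).
Feb 11, 2188 → Mar 11, 2188: 29 days (February has 29).
Mar 11, 2188 → Apr 6, 2188: 26 days.
Total: 2157 days.

2157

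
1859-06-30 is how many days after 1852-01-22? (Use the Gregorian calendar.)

Jan 22, 1852 → Jan 22, 1853: 366 days (Feb 29, 1852 is in that span).
Jan 22, 1853 → Jan 22, 1854: 365 days.
Jan 22, 1854 → Jan 22, 1855: 365 days.
Jan 22, 1855 → Jan 22, 1856: 365 days.
Jan 22, 1856 → Jan 22, 1857: 366 days (Feb 29, 1856 is in that span).
Jan 22, 1857 → Jan 22, 1858: 365 days.
Jan 22, 1858 → Jan 22, 1859: 365 days.
Jan 22, 1859 → Feb 22, 1859: 31 days (January has 31).
Feb 22, 1859 → Mar 22, 1859: 28 days (February has 28).
Mar 22, 1859 → Apr 22, 1859: 31 days (March has 31).
Apr 22, 1859 → May 22, 1859: 30 days (April has 30).
May 22, 1859 → Jun 22, 1859: 31 days (May has 31).
Jun 22, 1859 → Jun 30, 1859: 8 days.
Total: 2716 days.

2716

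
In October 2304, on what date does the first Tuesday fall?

October 1, 2304 is a Saturday.
The first Tuesday is therefore October 4 (3 days later).

October 4, 2304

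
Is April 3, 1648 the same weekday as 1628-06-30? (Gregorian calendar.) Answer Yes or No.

Yes

From Jun 30, 1628 to Apr 3, 1648 is 7217 days.
7217 mod 7 = 0, so they are the same weekday.
(Jun 30, 1628 is a Friday; Apr 3, 1648 is a Friday.)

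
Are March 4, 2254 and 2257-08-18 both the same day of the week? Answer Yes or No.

From Mar 4, 2254 to Aug 18, 2257 is 1263 days.
1263 mod 7 = 3, so they are different weekdays.
(Mar 4, 2254 is a Saturday; Aug 18, 2257 is a Tuesday.)

No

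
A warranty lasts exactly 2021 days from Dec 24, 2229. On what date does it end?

July 7, 2235

+365 (one year) → Dec 24, 2230 (1656 left).
+365 (one year) → Dec 24, 2231 (1291 left).
+366 (one year; includes Feb 29, 2232) → Dec 24, 2232 (925 left).
+365 (one year) → Dec 24, 2233 (560 left).
+365 (one year) → Dec 24, 2234 (195 left).
Dec has 31 days: +8 → Jan 1, 2235 (187 left).
Jan has 31 days: +31 → Feb 1, 2235 (156 left).
Feb has 28 days: +28 → Mar 1, 2235 (128 left).
Mar has 31 days: +31 → Apr 1, 2235 (97 left).
Apr has 30 days: +30 → May 1, 2235 (67 left).
May has 31 days: +31 → Jun 1, 2235 (36 left).
Jun has 30 days: +30 → Jul 1, 2235 (6 left).
+6 → Jul 7, 2235.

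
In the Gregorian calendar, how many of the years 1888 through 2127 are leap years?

Multiples of 4 in [1888,2127]: 60.
Of those, multiples of 100: 3 (not leap unless ÷400).
Multiples of 400: 1.
Leap years = 60 − 3 + 1 = 58.

58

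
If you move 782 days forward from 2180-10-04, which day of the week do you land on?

Oct 4, 2180 is a Wednesday.
782 mod 7 = 5, so 782 days after a Wednesday is Wednesday + 5 = Monday.

Monday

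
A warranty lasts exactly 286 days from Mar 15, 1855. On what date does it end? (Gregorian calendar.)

December 26, 1855

Mar has 31 days: +17 → Apr 1, 1855 (269 left).
Apr has 30 days: +30 → May 1, 1855 (239 left).
May has 31 days: +31 → Jun 1, 1855 (208 left).
Jun has 30 days: +30 → Jul 1, 1855 (178 left).
Jul has 31 days: +31 → Aug 1, 1855 (147 left).
Aug has 31 days: +31 → Sep 1, 1855 (116 left).
Sep has 30 days: +30 → Oct 1, 1855 (86 left).
Oct has 31 days: +31 → Nov 1, 1855 (55 left).
Nov has 30 days: +30 → Dec 1, 1855 (25 left).
+25 → Dec 26, 1855.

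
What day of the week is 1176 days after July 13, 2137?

Saturday

First find the weekday of Jul 13, 2137. Doomsday rule: the anchor day for the 2100s is Sunday. For year 37: 37÷12 = 3 r 1, and 1÷4 = 0, so 3+1+0 = 4.
Sunday + 4 ≡ Thursday — that's 2137's doomsday.
In July the doomsday date is Jul 11.
Jul 13 is 2 days after Jul 11; 2 mod 7 = 2, so Thursday + 2 = Saturday.
1176 mod 7 = 0, so 1176 days after a Saturday is Saturday + 0 = Saturday.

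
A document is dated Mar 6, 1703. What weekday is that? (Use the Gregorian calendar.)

Doomsday rule: the anchor day for the 1700s is Sunday. For year 03: 3÷12 = 0 r 3, and 3÷4 = 0, so 0+3+0 = 3.
Sunday + 3 ≡ Wednesday — that's 1703's doomsday.
In March the doomsday date is Mar 14.
Mar 6 is 8 days before Mar 14; 8 mod 7 = 1, so Wednesday − 1 = Tuesday.

Tuesday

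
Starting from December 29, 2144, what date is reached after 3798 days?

May 24, 2155

+365 (one year) → Dec 29, 2145 (3433 left).
+365 (one year) → Dec 29, 2146 (3068 left).
+365 (one year) → Dec 29, 2147 (2703 left).
+366 (one year; includes Feb 29, 2148) → Dec 29, 2148 (2337 left).
+365 (one year) → Dec 29, 2149 (1972 left).
+365 (one year) → Dec 29, 2150 (1607 left).
+365 (one year) → Dec 29, 2151 (1242 left).
+366 (one year; includes Feb 29, 2152) → Dec 29, 2152 (876 left).
+365 (one year) → Dec 29, 2153 (511 left).
+365 (one year) → Dec 29, 2154 (146 left).
Dec has 31 days: +3 → Jan 1, 2155 (143 left).
Jan has 31 days: +31 → Feb 1, 2155 (112 left).
Feb has 28 days: +28 → Mar 1, 2155 (84 left).
Mar has 31 days: +31 → Apr 1, 2155 (53 left).
Apr has 30 days: +30 → May 1, 2155 (23 left).
+23 → May 24, 2155.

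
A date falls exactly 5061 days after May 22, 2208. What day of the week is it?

First find the weekday of May 22, 2208. Doomsday rule: the anchor day for the 2200s is Friday. For year 08: 8÷12 = 0 r 8, and 8÷4 = 2, so 0+8+2 = 10.
Friday + 10 ≡ Monday — that's 2208's doomsday.
In May the doomsday date is May 9.
May 22 is 13 days after May 9; 13 mod 7 = 6, so Monday + 6 = Sunday.
5061 mod 7 = 0, so 5061 days after a Sunday is Sunday + 0 = Sunday.

Sunday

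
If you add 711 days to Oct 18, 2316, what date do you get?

+365 (one year) → Oct 18, 2317 (346 left).
Oct has 31 days: +14 → Nov 1, 2317 (332 left).
Nov has 30 days: +30 → Dec 1, 2317 (302 left).
Dec has 31 days: +31 → Jan 1, 2318 (271 left).
Jan has 31 days: +31 → Feb 1, 2318 (240 left).
Feb has 28 days: +28 → Mar 1, 2318 (212 left).
Mar has 31 days: +31 → Apr 1, 2318 (181 left).
Apr has 30 days: +30 → May 1, 2318 (151 left).
May has 31 days: +31 → Jun 1, 2318 (120 left).
Jun has 30 days: +30 → Jul 1, 2318 (90 left).
Jul has 31 days: +31 → Aug 1, 2318 (59 left).
Aug has 31 days: +31 → Sep 1, 2318 (28 left).
+28 → Sep 29, 2318.

September 29, 2318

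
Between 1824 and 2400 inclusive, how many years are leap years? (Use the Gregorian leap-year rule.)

Multiples of 4 in [1824,2400]: 145.
Of those, multiples of 100: 6 (not leap unless ÷400).
Multiples of 400: 2.
Leap years = 145 − 6 + 2 = 141.

141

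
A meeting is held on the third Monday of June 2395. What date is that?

June 1, 2395 is a Thursday.
The first Monday is therefore June 5 (4 days later).
The third Monday is 5 + 2×7 = June 19.

June 19, 2395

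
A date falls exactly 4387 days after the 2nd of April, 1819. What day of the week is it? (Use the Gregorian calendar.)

Wednesday

Apr 2, 1819 is a Friday.
4387 mod 7 = 5, so 4387 days after a Friday is Friday + 5 = Wednesday.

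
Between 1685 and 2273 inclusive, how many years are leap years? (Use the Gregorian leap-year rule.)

142

Multiples of 4 in [1685,2273]: 147.
Of those, multiples of 100: 6 (not leap unless ÷400).
Multiples of 400: 1.
Leap years = 147 − 6 + 1 = 142.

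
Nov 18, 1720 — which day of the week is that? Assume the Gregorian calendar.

Monday

Doomsday rule: the anchor day for the 1700s is Sunday. For year 20: 20÷12 = 1 r 8, and 8÷4 = 2, so 1+8+2 = 11.
Sunday + 11 ≡ Thursday — that's 1720's doomsday.
In November the doomsday date is Nov 7.
Nov 18 is 11 days after Nov 7; 11 mod 7 = 4, so Thursday + 4 = Monday.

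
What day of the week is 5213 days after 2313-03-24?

First find the weekday of Mar 24, 2313. Doomsday rule: the anchor day for the 2300s is Wednesday. For year 13: 13÷12 = 1 r 1, and 1÷4 = 0, so 1+1+0 = 2.
Wednesday + 2 ≡ Friday — that's 2313's doomsday.
In March the doomsday date is Mar 14.
Mar 24 is 10 days after Mar 14; 10 mod 7 = 3, so Friday + 3 = Monday.
5213 mod 7 = 5, so 5213 days after a Monday is Monday + 5 = Saturday.

Saturday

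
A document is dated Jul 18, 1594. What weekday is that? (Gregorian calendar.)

Doomsday rule: the anchor day for the 1500s is Wednesday. For year 94: 94÷12 = 7 r 10, and 10÷4 = 2, so 7+10+2 = 19.
Wednesday + 19 ≡ Monday — that's 1594's doomsday.
In July the doomsday date is Jul 11.
Jul 18 is 7 days after Jul 11; 7 mod 7 = 0, so Monday + 0 = Monday.

Monday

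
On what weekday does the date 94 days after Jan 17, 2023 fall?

Friday

Jan 17, 2023 is a Tuesday.
94 mod 7 = 3, so 94 days after a Tuesday is Tuesday + 3 = Friday.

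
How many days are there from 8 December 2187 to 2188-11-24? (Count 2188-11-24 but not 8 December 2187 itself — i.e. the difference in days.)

352

Dec 8, 2187 → Jan 8, 2188: 31 days (December has 31).
Jan 8, 2188 → Feb 8, 2188: 31 days (January has 31).
Feb 8, 2188 → Mar 8, 2188: 29 days (February has 29).
Mar 8, 2188 → Apr 8, 2188: 31 days (March has 31).
Apr 8, 2188 → May 8, 2188: 30 days (April has 30).
May 8, 2188 → Jun 8, 2188: 31 days (May has 31).
Jun 8, 2188 → Jul 8, 2188: 30 days (June has 30).
Jul 8, 2188 → Aug 8, 2188: 31 days (July has 31).
Aug 8, 2188 → Sep 8, 2188: 31 days (August has 31).
Sep 8, 2188 → Oct 8, 2188: 30 days (September has 30).
Oct 8, 2188 → Nov 8, 2188: 31 days (October has 31).
Nov 8, 2188 → Nov 24, 2188: 16 days.
Total: 352 days.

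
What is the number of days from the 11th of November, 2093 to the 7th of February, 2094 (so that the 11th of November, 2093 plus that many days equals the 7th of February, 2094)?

Nov 11, 2093 → Dec 11, 2093: 30 days (November has 30).
Dec 11, 2093 → Jan 11, 2094: 31 days (December has 31).
Jan 11, 2094 → Feb 7, 2094: 27 days.
Total: 88 days.

88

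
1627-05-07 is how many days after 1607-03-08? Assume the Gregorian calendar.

Mar 8, 1607 → Mar 8, 1608: 366 days (Feb 29, 1608 is in that span).
Mar 8, 1608 → Mar 8, 1609: 365 days.
Mar 8, 1609 → Mar 8, 1610: 365 days.
Mar 8, 1610 → Mar 8, 1611: 365 days.
Mar 8, 1611 → Mar 8, 1612: 366 days (Feb 29, 1612 is in that span).
Mar 8, 1612 → Mar 8, 1613: 365 days.
Mar 8, 1613 → Mar 8, 1614: 365 days.
Mar 8, 1614 → Mar 8, 1615: 365 days.
Mar 8, 1615 → Mar 8, 1616: 366 days (Feb 29, 1616 is in that span).
Mar 8, 1616 → Mar 8, 1617: 365 days.
Mar 8, 1617 → Mar 8, 1618: 365 days.
Mar 8, 1618 → Mar 8, 1619: 365 days.
Mar 8, 1619 → Mar 8, 1620: 366 days (Feb 29, 1620 is in that span).
Mar 8, 1620 → Mar 8, 1621: 365 days.
Mar 8, 1621 → Mar 8, 1622: 365 days.
Mar 8, 1622 → Mar 8, 1623: 365 days.
Mar 8, 1623 → Mar 8, 1624: 366 days (Feb 29, 1624 is in that span).
Mar 8, 1624 → Mar 8, 1625: 365 days.
Mar 8, 1625 → Mar 8, 1626: 365 days.
Mar 8, 1626 → Mar 8, 1627: 365 days.
Mar 8, 1627 → Apr 8, 1627: 31 days (March has 31).
Apr 8, 1627 → May 7, 1627: 29 days.
Total: 7365 days.

7365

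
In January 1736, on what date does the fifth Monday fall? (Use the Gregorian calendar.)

January 1, 1736 is a Sunday.
The first Monday is therefore January 2 (1 days later).
The fifth Monday is 2 + 4×7 = January 30.

January 30, 1736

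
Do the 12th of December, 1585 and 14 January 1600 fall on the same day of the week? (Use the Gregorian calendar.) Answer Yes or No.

No

From Dec 12, 1585 to Jan 14, 1600 is 5146 days.
5146 mod 7 = 1, so they are different weekdays.
(Dec 12, 1585 is a Thursday; Jan 14, 1600 is a Friday.)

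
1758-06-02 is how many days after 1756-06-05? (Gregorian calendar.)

Jun 5, 1756 → Jun 5, 1757: 365 days.
Jun 5, 1757 → Jul 5, 1757: 30 days (June has 30).
Jul 5, 1757 → Aug 5, 1757: 31 days (July has 31).
Aug 5, 1757 → Sep 5, 1757: 31 days (August has 31).
Sep 5, 1757 → Oct 5, 1757: 30 days (September has 30).
Oct 5, 1757 → Nov 5, 1757: 31 days (October has 31).
Nov 5, 1757 → Dec 5, 1757: 30 days (November has 30).
Dec 5, 1757 → Jan 5, 1758: 31 days (December has 31).
Jan 5, 1758 → Feb 5, 1758: 31 days (January has 31).
Feb 5, 1758 → Mar 5, 1758: 28 days (February has 28).
Mar 5, 1758 → Apr 5, 1758: 31 days (March has 31).
Apr 5, 1758 → May 5, 1758: 30 days (April has 30).
May 5, 1758 → Jun 2, 1758: 28 days.
Total: 727 days.

727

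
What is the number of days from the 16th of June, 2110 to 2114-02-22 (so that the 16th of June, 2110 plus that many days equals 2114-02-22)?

1347

Jun 16, 2110 → Jun 16, 2111: 365 days.
Jun 16, 2111 → Jun 16, 2112: 366 days (Feb 29, 2112 is in that span).
Jun 16, 2112 → Jun 16, 2113: 365 days.
Jun 16, 2113 → Jul 16, 2113: 30 days (June has 30).
Jul 16, 2113 → Aug 16, 2113: 31 days (July has 31).
Aug 16, 2113 → Sep 16, 2113: 31 days (August has 31).
Sep 16, 2113 → Oct 16, 2113: 30 days (September has 30).
Oct 16, 2113 → Nov 16, 2113: 31 days (October has 31).
Nov 16, 2113 → Dec 16, 2113: 30 days (November has 30).
Dec 16, 2113 → Jan 16, 2114: 31 days (December has 31).
Jan 16, 2114 → Feb 16, 2114: 31 days (January has 31).
Feb 16, 2114 → Feb 22, 2114: 6 days.
Total: 1347 days.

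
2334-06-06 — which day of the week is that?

Wednesday

Doomsday rule: the anchor day for the 2300s is Wednesday. For year 34: 34÷12 = 2 r 10, and 10÷4 = 2, so 2+10+2 = 14.
Wednesday + 14 ≡ Wednesday — that's 2334's doomsday.
In June the doomsday date is Jun 6.
Jun 6 is the doomsday itself: Wednesday.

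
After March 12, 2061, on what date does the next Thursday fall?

March 17, 2061

Mar 12, 2061 is a Saturday.
From Saturday to the next Thursday is 5 days.
Mar 12, 2061 + 5 = Mar 17, 2061.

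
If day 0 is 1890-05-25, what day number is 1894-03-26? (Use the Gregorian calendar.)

1401

May 25, 1890 → May 25, 1891: 365 days.
May 25, 1891 → May 25, 1892: 366 days (Feb 29, 1892 is in that span).
May 25, 1892 → May 25, 1893: 365 days.
May 25, 1893 → Jun 25, 1893: 31 days (May has 31).
Jun 25, 1893 → Jul 25, 1893: 30 days (June has 30).
Jul 25, 1893 → Aug 25, 1893: 31 days (July has 31).
Aug 25, 1893 → Sep 25, 1893: 31 days (August has 31).
Sep 25, 1893 → Oct 25, 1893: 30 days (September has 30).
Oct 25, 1893 → Nov 25, 1893: 31 days (October has 31).
Nov 25, 1893 → Dec 25, 1893: 30 days (November has 30).
Dec 25, 1893 → Jan 25, 1894: 31 days (December has 31).
Jan 25, 1894 → Feb 25, 1894: 31 days (January has 31).
Feb 25, 1894 → Mar 25, 1894: 28 days (February has 28).
Mar 25, 1894 → Mar 26, 1894: 1 days.
Total: 1401 days.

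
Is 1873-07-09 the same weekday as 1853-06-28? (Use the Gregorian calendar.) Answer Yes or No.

From Jun 28, 1853 to Jul 9, 1873 is 7316 days.
7316 mod 7 = 1, so they are different weekdays.
(Jun 28, 1853 is a Tuesday; Jul 9, 1873 is a Wednesday.)

No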